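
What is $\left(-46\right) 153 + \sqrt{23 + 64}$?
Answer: $-7038 + \sqrt{87} \approx -7028.7$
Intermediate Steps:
$\left(-46\right) 153 + \sqrt{23 + 64} = -7038 + \sqrt{87}$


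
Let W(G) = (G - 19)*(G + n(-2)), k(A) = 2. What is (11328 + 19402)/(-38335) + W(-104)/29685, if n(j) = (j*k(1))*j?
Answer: -30637358/75864965 ≈ -0.40384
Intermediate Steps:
n(j) = 2*j² (n(j) = (j*2)*j = (2*j)*j = 2*j²)
W(G) = (-19 + G)*(8 + G) (W(G) = (G - 19)*(G + 2*(-2)²) = (-19 + G)*(G + 2*4) = (-19 + G)*(G + 8) = (-19 + G)*(8 + G))
(11328 + 19402)/(-38335) + W(-104)/29685 = (11328 + 19402)/(-38335) + (-152 + (-104)² - 11*(-104))/29685 = 30730*(-1/38335) + (-152 + 10816 + 1144)*(1/29685) = -6146/7667 + 11808*(1/29685) = -6146/7667 + 3936/9895 = -30637358/75864965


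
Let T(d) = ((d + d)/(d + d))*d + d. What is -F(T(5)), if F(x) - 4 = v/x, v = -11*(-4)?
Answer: -42/5 ≈ -8.4000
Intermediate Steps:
v = 44
T(d) = 2*d (T(d) = ((2*d)/((2*d)))*d + d = ((2*d)*(1/(2*d)))*d + d = 1*d + d = d + d = 2*d)
F(x) = 4 + 44/x
-F(T(5)) = -(4 + 44/((2*5))) = -(4 + 44/10) = -(4 + 44*(1/10)) = -(4 + 22/5) = -1*42/5 = -42/5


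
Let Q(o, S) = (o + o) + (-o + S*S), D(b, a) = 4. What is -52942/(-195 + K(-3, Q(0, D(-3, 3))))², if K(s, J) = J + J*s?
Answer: -52942/51529 ≈ -1.0274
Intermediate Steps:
Q(o, S) = o + S² (Q(o, S) = 2*o + (-o + S²) = 2*o + (S² - o) = o + S²)
-52942/(-195 + K(-3, Q(0, D(-3, 3))))² = -52942/(-195 + (0 + 4²)*(1 - 3))² = -52942/(-195 + (0 + 16)*(-2))² = -52942/(-195 + 16*(-2))² = -52942/(-195 - 32)² = -52942/((-227)²) = -52942/51529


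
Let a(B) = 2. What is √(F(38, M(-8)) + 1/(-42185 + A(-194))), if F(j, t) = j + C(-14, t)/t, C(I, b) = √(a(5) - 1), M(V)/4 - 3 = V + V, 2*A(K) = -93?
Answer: √183165293930099/2196038 ≈ 6.1628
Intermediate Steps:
A(K) = -93/2 (A(K) = (½)*(-93) = -93/2)
M(V) = 12 + 8*V (M(V) = 12 + 4*(V + V) = 12 + 4*(2*V) = 12 + 8*V)
C(I, b) = 1 (C(I, b) = √(2 - 1) = √1 = 1)
F(j, t) = j + 1/t
√(F(38, M(-8)) + 1/(-42185 + A(-194))) = √((38 + 1/(12 + 8*(-8))) + 1/(-42185 - 93/2)) = √((38 + 1/(12 - 64)) + 1/(-84463/2)) = √((38 + 1/(-52)) - 2/84463) = √((38 - 1/52) - 2/84463) = √(1975/52 - 2/84463) = √(166814321/4392076) = √183165293930099/2196038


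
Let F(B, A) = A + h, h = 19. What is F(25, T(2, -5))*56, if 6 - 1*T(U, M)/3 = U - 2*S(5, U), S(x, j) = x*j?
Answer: 5096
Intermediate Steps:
S(x, j) = j*x
T(U, M) = 18 + 27*U (T(U, M) = 18 - 3*(U - 2*U*5) = 18 - 3*(U - 10*U) = 18 - (-27)*U = 18 + 27*U)
F(B, A) = 19 + A (F(B, A) = A + 19 = 19 + A)
F(25, T(2, -5))*56 = (19 + (18 + 27*2))*56 = (19 + (18 + 54))*56 = (19 + 72)*56 = 91*56 = 5096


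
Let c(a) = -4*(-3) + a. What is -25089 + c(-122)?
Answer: -25199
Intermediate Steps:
c(a) = 12 + a
-25089 + c(-122) = -25089 + (12 - 122) = -25089 - 110 = -25199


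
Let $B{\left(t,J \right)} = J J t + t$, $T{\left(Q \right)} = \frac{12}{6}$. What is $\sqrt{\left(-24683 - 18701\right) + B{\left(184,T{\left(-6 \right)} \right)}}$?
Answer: $4 i \sqrt{2654} \approx 206.07 i$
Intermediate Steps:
$T{\left(Q \right)} = 2$ ($T{\left(Q \right)} = 12 \cdot \frac{1}{6} = 2$)
$B{\left(t,J \right)} = t + t J^{2}$ ($B{\left(t,J \right)} = J^{2} t + t = t J^{2} + t = t + t J^{2}$)
$\sqrt{\left(-24683 - 18701\right) + B{\left(184,T{\left(-6 \right)} \right)}} = \sqrt{\left(-24683 - 18701\right) + 184 \left(1 + 2^{2}\right)} = \sqrt{\left(-24683 - 18701\right) + 184 \left(1 + 4\right)} = \sqrt{-43384 + 184 \cdot 5} = \sqrt{-43384 + 920} = \sqrt{-42464} = 4 i \sqrt{2654}$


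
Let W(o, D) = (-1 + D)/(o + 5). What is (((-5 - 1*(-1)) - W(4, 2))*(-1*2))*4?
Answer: 296/9 ≈ 32.889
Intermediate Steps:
W(o, D) = (-1 + D)/(5 + o)
(((-5 - 1*(-1)) - W(4, 2))*(-1*2))*4 = (((-5 - 1*(-1)) - (-1 + 2)/(5 + 4))*(-1*2))*4 = (((-5 + 1) - 1/9)*(-2))*4 = ((-4 - 1/9)*(-2))*4 = ((-4 - 1*⅑)*(-2))*4 = ((-4 - ⅑)*(-2))*4 = -37/9*(-2)*4 = (74/9)*4 = 296/9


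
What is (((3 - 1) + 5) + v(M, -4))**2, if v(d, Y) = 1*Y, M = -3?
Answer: 9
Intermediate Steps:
v(d, Y) = Y
(((3 - 1) + 5) + v(M, -4))**2 = (((3 - 1) + 5) - 4)**2 = ((2 + 5) - 4)**2 = (7 - 4)**2 = 3**2 = 9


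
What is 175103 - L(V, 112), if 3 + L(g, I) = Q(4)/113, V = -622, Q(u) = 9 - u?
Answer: 19786973/113 ≈ 1.7511e+5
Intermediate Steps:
L(g, I) = -334/113 (L(g, I) = -3 + (9 - 1*4)/113 = -3 + (9 - 4)*(1/113) = -3 + 5*(1/113) = -3 + 5/113 = -334/113)
175103 - L(V, 112) = 175103 - 1*(-334/113) = 175103 + 334/113 = 19786973/113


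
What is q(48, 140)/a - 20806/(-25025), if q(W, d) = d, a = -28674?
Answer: 296543872/358783425 ≈ 0.82653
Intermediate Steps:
q(48, 140)/a - 20806/(-25025) = 140/(-28674) - 20806/(-25025) = 140*(-1/28674) - 20806*(-1/25025) = -70/14337 + 20806/25025 = 296543872/358783425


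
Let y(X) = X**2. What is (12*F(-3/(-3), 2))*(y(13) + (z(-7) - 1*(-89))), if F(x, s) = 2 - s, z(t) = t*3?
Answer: 0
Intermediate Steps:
z(t) = 3*t
(12*F(-3/(-3), 2))*(y(13) + (z(-7) - 1*(-89))) = (12*(2 - 1*2))*(13**2 + (3*(-7) - 1*(-89))) = (12*(2 - 2))*(169 + (-21 + 89)) = (12*0)*(169 + 68) = 0*237 = 0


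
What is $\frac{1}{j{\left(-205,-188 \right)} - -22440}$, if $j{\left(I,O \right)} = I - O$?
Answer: $\frac{1}{22423} \approx 4.4597 \cdot 10^{-5}$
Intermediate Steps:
$\frac{1}{j{\left(-205,-188 \right)} - -22440} = \frac{1}{\left(-205 - -188\right) - -22440} = \frac{1}{\left(-205 + 188\right) + 22440} = \frac{1}{-17 + 22440} = \frac{1}{22423}$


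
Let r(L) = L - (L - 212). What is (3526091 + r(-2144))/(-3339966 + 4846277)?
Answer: 3526303/1506311 ≈ 2.3410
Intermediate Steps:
r(L) = 212 (r(L) = L - (-212 + L) = L + (212 - L) = 212)
(3526091 + r(-2144))/(-3339966 + 4846277) = (3526091 + 212)/(-3339966 + 4846277) = 3526303/1506311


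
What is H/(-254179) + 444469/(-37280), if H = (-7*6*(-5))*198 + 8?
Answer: -114525086591/9475793120 ≈ -12.086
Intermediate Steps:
H = 41588 (H = -42*(-5)*198 + 8 = 210*198 + 8 = 41580 + 8 = 41588)
H/(-254179) + 444469/(-37280) = 41588/(-254179) + 444469/(-37280) = 41588*(-1/254179) + 444469*(-1/37280) = -41588/254179 - 444469/37280 = -114525086591/9475793120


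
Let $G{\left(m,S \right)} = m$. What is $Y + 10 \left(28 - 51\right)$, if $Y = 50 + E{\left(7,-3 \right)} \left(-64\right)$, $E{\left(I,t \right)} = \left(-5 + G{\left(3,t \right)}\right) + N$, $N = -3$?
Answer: $140$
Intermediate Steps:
$E{\left(I,t \right)} = -5$ ($E{\left(I,t \right)} = \left(-5 + 3\right) - 3 = -2 - 3 = -5$)
$Y = 370$ ($Y = 50 - -320 = 50 + 320 = 370$)
$Y + 10 \left(28 - 51\right) = 370 + 10 \left(28 - 51\right) = 370 + 10 \left(-23\right) = 370 - 230 = 140$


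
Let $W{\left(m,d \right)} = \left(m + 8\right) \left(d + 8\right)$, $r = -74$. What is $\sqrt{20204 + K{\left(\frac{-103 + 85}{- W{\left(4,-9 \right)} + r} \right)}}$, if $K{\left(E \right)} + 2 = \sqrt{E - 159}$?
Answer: $\frac{\sqrt{19414122 + 62 i \sqrt{38130}}}{31} \approx 142.13 + 0.044317 i$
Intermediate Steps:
$W{\left(m,d \right)} = \left(8 + d\right) \left(8 + m\right)$ ($W{\left(m,d \right)} = \left(8 + m\right) \left(8 + d\right) = \left(8 + d\right) \left(8 + m\right)$)
$K{\left(E \right)} = -2 + \sqrt{-159 + E}$ ($K{\left(E \right)} = -2 + \sqrt{E - 159} = -2 + \sqrt{-159 + E}$)
$\sqrt{20204 + K{\left(\frac{-103 + 85}{- W{\left(4,-9 \right)} + r} \right)}} = \sqrt{20204 - \left(2 - \sqrt{-159 + \frac{-103 + 85}{- (64 + 8 \left(-9\right) + 8 \cdot 4 - 36) - 74}}\right)} = \sqrt{20204 - \left(2 - \sqrt{-159 - \frac{18}{- (64 - 72 + 32 - 36) - 74}}\right)} = \sqrt{20204 - \left(2 - \sqrt{-159 - \frac{18}{\left(-1\right) \left(-12\right) - 74}}\right)} = \sqrt{20204 - \left(2 - \sqrt{-159 - \frac{18}{12 - 74}}\right)} = \sqrt{20204 - \left(2 - \sqrt{-159 - \frac{18}{-62}}\right)} = \sqrt{20204 - \left(2 - \sqrt{-159 - - \frac{9}{31}}\right)} = \sqrt{20204 - \left(2 - \sqrt{-159 + \frac{9}{31}}\right)} = \sqrt{20204 - \left(2 - \sqrt{- \frac{4920}{31}}\right)} = \sqrt{20204 - \left(2 - \frac{2 i \sqrt{38130}}{31}\right)} = \sqrt{20202 + \frac{2 i \sqrt{38130}}{31}}$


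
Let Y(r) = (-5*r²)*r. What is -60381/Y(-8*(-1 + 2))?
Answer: -60381/2560 ≈ -23.586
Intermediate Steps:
Y(r) = -5*r³
-60381/Y(-8*(-1 + 2)) = -60381*1/(2560*(-1 + 2)³) = -60381/((-5*(-8*1)³)) = -60381/((-5*(-8)³)) = -60381/((-5*(-512))) = -60381/2560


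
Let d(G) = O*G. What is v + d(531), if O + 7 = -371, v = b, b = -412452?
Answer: -613170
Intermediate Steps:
v = -412452
O = -378 (O = -7 - 371 = -378)
d(G) = -378*G
v + d(531) = -412452 - 378*531 = -412452 - 200718 = -613170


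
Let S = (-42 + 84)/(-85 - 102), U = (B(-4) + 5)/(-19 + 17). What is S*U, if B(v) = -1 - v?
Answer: 168/187 ≈ 0.89840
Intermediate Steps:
U = -4 (U = ((-1 - 1*(-4)) + 5)/(-19 + 17) = ((-1 + 4) + 5)/(-2) = (3 + 5)*(-½) = 8*(-½) = -4)
S = -42/187 (S = 42/(-187) = 42*(-1/187) = -42/187 ≈ -0.22460)
S*U = -42/187*(-4) = 168/187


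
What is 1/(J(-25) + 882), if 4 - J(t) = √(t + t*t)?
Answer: 443/392198 + 5*√6/392198 ≈ 0.0011608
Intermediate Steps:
J(t) = 4 - √(t + t²) (J(t) = 4 - √(t + t*t) = 4 - √(t + t²))
1/(J(-25) + 882) = 1/((4 - √(-25*(1 - 25))) + 882) = 1/((4 - √(-25*(-24))) + 882) = 1/((4 - √600) + 882) = 1/((4 - 10*√6) + 882) = 1/(886 - 10*√6)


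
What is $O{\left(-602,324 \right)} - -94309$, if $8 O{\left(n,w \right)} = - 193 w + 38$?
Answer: $\frac{345989}{4} \approx 86497.0$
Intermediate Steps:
$O{\left(n,w \right)} = \frac{19}{4} - \frac{193 w}{8}$ ($O{\left(n,w \right)} = \frac{- 193 w + 38}{8} = \frac{38 - 193 w}{8} = \frac{19}{4} - \frac{193 w}{8}$)
$O{\left(-602,324 \right)} - -94309 = \left(\frac{19}{4} - \frac{15633}{2}\right) - -94309 = \left(\frac{19}{4} - \frac{15633}{2}\right) + 94309 = - \frac{31247}{4} + 94309 = \frac{345989}{4}$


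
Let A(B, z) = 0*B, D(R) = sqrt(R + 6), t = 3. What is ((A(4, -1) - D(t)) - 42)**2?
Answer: 2025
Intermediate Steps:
D(R) = sqrt(6 + R)
A(B, z) = 0
((A(4, -1) - D(t)) - 42)**2 = ((0 - sqrt(6 + 3)) - 42)**2 = ((0 - sqrt(9)) - 42)**2 = ((0 - 1*3) - 42)**2 = ((0 - 3) - 42)**2 = (-3 - 42)**2 = (-45)**2 = 2025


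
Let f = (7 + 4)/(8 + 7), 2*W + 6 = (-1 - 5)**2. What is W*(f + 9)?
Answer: 146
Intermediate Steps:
W = 15 (W = -3 + (-1 - 5)**2/2 = -3 + (1/2)*(-6)**2 = -3 + (1/2)*36 = -3 + 18 = 15)
f = 11/15 ≈ 0.73333
W*(f + 9) = 15*(11/15 + 9) = 15*(146/15) = 146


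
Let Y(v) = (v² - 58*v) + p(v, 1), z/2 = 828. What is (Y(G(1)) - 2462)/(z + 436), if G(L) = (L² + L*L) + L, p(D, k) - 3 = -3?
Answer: -2627/2092 ≈ -1.2557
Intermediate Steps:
z = 1656 (z = 2*828 = 1656)
p(D, k) = 0 (p(D, k) = 3 - 3 = 0)
G(L) = L + 2*L² (G(L) = (L² + L²) + L = 2*L² + L = L + 2*L²)
Y(v) = v² - 58*v (Y(v) = (v² - 58*v) + 0 = v² - 58*v)
(Y(G(1)) - 2462)/(z + 436) = ((1*(1 + 2*1))*(-58 + 1*(1 + 2*1)) - 2462)/(1656 + 436) = ((1*(1 + 2))*(-58 + 1*(1 + 2)) - 2462)/2092 = ((1*3)*(-58 + 1*3) - 2462)*(1/2092) = (3*(-58 + 3) - 2462)*(1/2092) = (3*(-55) - 2462)*(1/2092) = (-165 - 2462)*(1/2092) = -2627*1/2092 = -2627/2092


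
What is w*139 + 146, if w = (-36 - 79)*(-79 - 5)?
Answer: 1342886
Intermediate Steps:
w = 9660 (w = -115*(-84) = 9660)
w*139 + 146 = 9660*139 + 146 = 1342740 + 146 = 1342886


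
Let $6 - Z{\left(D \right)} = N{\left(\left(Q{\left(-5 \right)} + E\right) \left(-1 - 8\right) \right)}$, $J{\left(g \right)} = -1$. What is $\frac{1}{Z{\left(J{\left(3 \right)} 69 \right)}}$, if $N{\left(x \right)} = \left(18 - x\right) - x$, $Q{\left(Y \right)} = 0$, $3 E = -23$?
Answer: $\frac{1}{126} \approx 0.0079365$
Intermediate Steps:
$E = - \frac{23}{3}$ ($E = \frac{1}{3} \left(-23\right) = - \frac{23}{3} \approx -7.6667$)
$N{\left(x \right)} = 18 - 2 x$
$Z{\left(D \right)} = 126$ ($Z{\left(D \right)} = 6 - \left(18 - 2 \left(0 - \frac{23}{3}\right) \left(-1 - 8\right)\right) = 6 - \left(18 - 2 \left(\left(- \frac{23}{3}\right) \left(-9\right)\right)\right) = 6 - \left(18 - 138\right) = 6 - -120 = 6 + 120 = 126$)
$\frac{1}{Z{\left(J{\left(3 \right)} 69 \right)}} = \frac{1}{126}$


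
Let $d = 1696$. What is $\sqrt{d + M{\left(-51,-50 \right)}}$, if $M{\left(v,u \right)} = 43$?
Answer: $\sqrt{1739} \approx 41.701$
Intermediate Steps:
$\sqrt{d + M{\left(-51,-50 \right)}} = \sqrt{1696 + 43} = \sqrt{1739}$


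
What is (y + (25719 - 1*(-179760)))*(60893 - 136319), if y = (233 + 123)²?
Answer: -25057648590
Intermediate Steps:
y = 126736 (y = 356² = 126736)
(y + (25719 - 1*(-179760)))*(60893 - 136319) = (126736 + (25719 - 1*(-179760)))*(60893 - 136319) = (126736 + (25719 + 179760))*(-75426) = (126736 + 205479)*(-75426) = 332215*(-75426) = -25057648590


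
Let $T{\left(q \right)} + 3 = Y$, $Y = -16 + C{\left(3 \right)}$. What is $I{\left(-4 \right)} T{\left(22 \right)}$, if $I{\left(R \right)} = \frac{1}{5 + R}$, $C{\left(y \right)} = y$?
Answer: $-16$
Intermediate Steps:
$Y = -13$ ($Y = -16 + 3 = -13$)
$T{\left(q \right)} = -16$ ($T{\left(q \right)} = -3 - 13 = -16$)
$I{\left(-4 \right)} T{\left(22 \right)} = \frac{1}{5 - 4} \left(-16\right) = 1^{-1} \left(-16\right) = 1 \left(-16\right) = -16$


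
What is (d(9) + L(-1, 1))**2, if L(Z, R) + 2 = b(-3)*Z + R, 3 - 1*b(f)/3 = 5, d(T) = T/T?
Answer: 36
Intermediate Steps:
d(T) = 1
b(f) = -6 (b(f) = 9 - 3*5 = 9 - 15 = -6)
L(Z, R) = -2 + R - 6*Z (L(Z, R) = -2 + (-6*Z + R) = -2 + (R - 6*Z) = -2 + R - 6*Z)
(d(9) + L(-1, 1))**2 = (1 + (-2 + 1 - 6*(-1)))**2 = (1 + (-2 + 1 + 6))**2 = (1 + 5)**2 = 6**2 = 36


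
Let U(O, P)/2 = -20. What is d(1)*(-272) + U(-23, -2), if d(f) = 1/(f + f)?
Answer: -176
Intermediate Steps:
U(O, P) = -40 (U(O, P) = 2*(-20) = -40)
d(f) = 1/(2*f)
d(1)*(-272) + U(-23, -2) = ((1/2)/1)*(-272) - 40 = ((1/2)*1)*(-272) - 40 = (1/2)*(-272) - 40 = -136 - 40 = -176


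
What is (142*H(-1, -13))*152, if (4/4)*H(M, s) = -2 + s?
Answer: -323760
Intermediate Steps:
H(M, s) = -2 + s
(142*H(-1, -13))*152 = (142*(-2 - 13))*152 = (142*(-15))*152 = -2130*152 = -323760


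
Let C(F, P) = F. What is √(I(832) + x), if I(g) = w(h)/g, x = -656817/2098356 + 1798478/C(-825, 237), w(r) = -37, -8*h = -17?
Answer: I*√5680597667903841/1614120 ≈ 46.694*I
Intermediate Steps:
h = 17/8 (h = -⅛*(-17) = 17/8 ≈ 2.1250)
x = -114375423521/52458900 (x = -656817/2098356 + 1798478/(-825) = -656817*1/2098356 + 1798478*(-1/825) = -218939/699452 - 163498/75 = -114375423521/52458900 ≈ -2180.3)
I(g) = -37/g
√(I(832) + x) = √(-37/832 - 114375423521/52458900) = √(-140772623297/64564800) = I*√5680597667903841/1614120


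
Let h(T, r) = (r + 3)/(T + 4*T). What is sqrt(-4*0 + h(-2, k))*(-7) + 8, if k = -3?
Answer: 8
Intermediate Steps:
h(T, r) = (3 + r)/(5*T) (h(T, r) = (3 + r)/((5*T)) = (3 + r)*(1/(5*T)) = (3 + r)/(5*T))
sqrt(-4*0 + h(-2, k))*(-7) + 8 = sqrt(-4*0 + (1/5)*(3 - 3)/(-2))*(-7) + 8 = sqrt(0 + (1/5)*(-1/2)*0)*(-7) + 8 = sqrt(0 + 0)*(-7) + 8 = sqrt(0)*(-7) + 8 = 0*(-7) + 8 = 0 + 8 = 8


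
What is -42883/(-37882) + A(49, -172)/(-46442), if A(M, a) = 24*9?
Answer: 991694887/879657922 ≈ 1.1274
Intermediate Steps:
A(M, a) = 216
-42883/(-37882) + A(49, -172)/(-46442) = -42883/(-37882) + 216/(-46442) = -42883*(-1/37882) + 216*(-1/46442) = 42883/37882 - 108/23221 = 991694887/879657922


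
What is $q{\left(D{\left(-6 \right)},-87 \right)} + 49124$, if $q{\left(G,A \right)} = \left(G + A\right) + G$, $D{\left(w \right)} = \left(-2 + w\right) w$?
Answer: $49133$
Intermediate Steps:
$D{\left(w \right)} = w \left(-2 + w\right)$
$q{\left(G,A \right)} = A + 2 G$ ($q{\left(G,A \right)} = \left(A + G\right) + G = A + 2 G$)
$q{\left(D{\left(-6 \right)},-87 \right)} + 49124 = \left(-87 + 2 \left(- 6 \left(-2 - 6\right)\right)\right) + 49124 = \left(-87 + 2 \left(\left(-6\right) \left(-8\right)\right)\right) + 49124 = \left(-87 + 2 \cdot 48\right) + 49124 = \left(-87 + 96\right) + 49124 = 9 + 49124 = 49133$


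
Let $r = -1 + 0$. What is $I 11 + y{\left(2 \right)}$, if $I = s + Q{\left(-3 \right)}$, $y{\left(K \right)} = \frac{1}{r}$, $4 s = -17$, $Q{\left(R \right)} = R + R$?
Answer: $- \frac{455}{4} \approx -113.75$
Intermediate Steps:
$Q{\left(R \right)} = 2 R$
$s = - \frac{17}{4}$ ($s = \frac{1}{4} \left(-17\right) = - \frac{17}{4} \approx -4.25$)
$r = -1$
$y{\left(K \right)} = -1$ ($y{\left(K \right)} = \frac{1}{-1} = -1$)
$I = - \frac{41}{4}$ ($I = - \frac{17}{4} + 2 \left(-3\right) = - \frac{17}{4} - 6 = - \frac{41}{4} \approx -10.25$)
$I 11 + y{\left(2 \right)} = \left(- \frac{41}{4}\right) 11 - 1 = - \frac{451}{4} - 1 = - \frac{455}{4}$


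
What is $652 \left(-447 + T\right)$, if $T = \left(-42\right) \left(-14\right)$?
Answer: $91932$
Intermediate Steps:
$T = 588$
$652 \left(-447 + T\right) = 652 \left(-447 + 588\right) = 652 \cdot 141 = 91932$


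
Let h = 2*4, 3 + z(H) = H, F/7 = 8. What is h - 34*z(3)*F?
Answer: 8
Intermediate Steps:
F = 56 (F = 7*8 = 56)
z(H) = -3 + H
h = 8
h - 34*z(3)*F = 8 - 34*(-3 + 3)*56 = 8 - 0*56 = 8 - 34*0 = 8 + 0 = 8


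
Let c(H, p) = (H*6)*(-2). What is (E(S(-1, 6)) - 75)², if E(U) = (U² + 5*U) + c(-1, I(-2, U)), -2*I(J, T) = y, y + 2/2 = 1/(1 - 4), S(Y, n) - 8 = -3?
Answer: 169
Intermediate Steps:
S(Y, n) = 5 (S(Y, n) = 8 - 3 = 5)
y = -4/3 (y = -1 + 1/(1 - 4) = -1 + 1/(-3) = -1 - ⅓ = -4/3 ≈ -1.3333)
I(J, T) = ⅔ (I(J, T) = -½*(-4/3) = ⅔)
c(H, p) = -12*H (c(H, p) = (6*H)*(-2) = -12*H)
E(U) = 12 + U² + 5*U (E(U) = (U² + 5*U) - 12*(-1) = (U² + 5*U) + 12 = 12 + U² + 5*U)
(E(S(-1, 6)) - 75)² = ((12 + 5² + 5*5) - 75)² = ((12 + 25 + 25) - 75)² = (62 - 75)² = (-13)² = 169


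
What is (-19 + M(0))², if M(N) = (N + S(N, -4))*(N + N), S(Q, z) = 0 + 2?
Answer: 361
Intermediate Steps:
S(Q, z) = 2
M(N) = 2*N*(2 + N) (M(N) = (N + 2)*(N + N) = (2 + N)*(2*N) = 2*N*(2 + N))
(-19 + M(0))² = (-19 + 2*0*(2 + 0))² = (-19 + 2*0*2)² = (-19 + 0)² = (-19)² = 361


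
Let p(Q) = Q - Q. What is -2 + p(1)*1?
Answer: -2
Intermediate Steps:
p(Q) = 0 (p(Q) = Q - Q = 0)
-2 + p(1)*1 = -2 + 0*1 = -2 + 0 = -2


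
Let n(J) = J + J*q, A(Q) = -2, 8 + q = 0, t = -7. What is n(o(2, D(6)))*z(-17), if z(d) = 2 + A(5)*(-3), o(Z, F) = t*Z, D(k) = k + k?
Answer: 784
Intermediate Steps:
q = -8 (q = -8 + 0 = -8)
D(k) = 2*k
o(Z, F) = -7*Z
z(d) = 8 (z(d) = 2 - 2*(-3) = 2 + 6 = 8)
n(J) = -7*J (n(J) = J + J*(-8) = J - 8*J = -7*J)
n(o(2, D(6)))*z(-17) = -(-49)*2*8 = -7*(-14)*8 = 98*8 = 784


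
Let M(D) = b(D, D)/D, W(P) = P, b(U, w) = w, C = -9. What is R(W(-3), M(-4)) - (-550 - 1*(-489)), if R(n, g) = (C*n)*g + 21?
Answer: 109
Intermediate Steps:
M(D) = 1 (M(D) = D/D = 1)
R(n, g) = 21 - 9*g*n (R(n, g) = (-9*n)*g + 21 = -9*g*n + 21 = 21 - 9*g*n)
R(W(-3), M(-4)) - (-550 - 1*(-489)) = (21 - 9*1*(-3)) - (-550 - 1*(-489)) = (21 + 27) - (-550 + 489) = 48 - 1*(-61) = 48 + 61 = 109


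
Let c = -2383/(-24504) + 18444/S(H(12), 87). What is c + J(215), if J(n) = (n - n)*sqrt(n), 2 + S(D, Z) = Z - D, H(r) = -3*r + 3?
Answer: 226116485/1445736 ≈ 156.40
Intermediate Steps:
H(r) = 3 - 3*r
S(D, Z) = -2 + Z - D (S(D, Z) = -2 + (Z - D) = -2 + Z - D)
c = 226116485/1445736 (c = -2383/(-24504) + 18444/(-2 + 87 - (3 - 3*12)) = -2383*(-1/24504) + 18444/(-2 + 87 - (3 - 36)) = 2383/24504 + 18444/(-2 + 87 - 1*(-33)) = 2383/24504 + 18444/(-2 + 87 + 33) = 2383/24504 + 18444/118 = 2383/24504 + 18444*(1/118) = 2383/24504 + 9222/59 = 226116485/1445736 ≈ 156.40)
J(n) = 0 (J(n) = 0*sqrt(n) = 0)
c + J(215) = 226116485/1445736 + 0 = 226116485/1445736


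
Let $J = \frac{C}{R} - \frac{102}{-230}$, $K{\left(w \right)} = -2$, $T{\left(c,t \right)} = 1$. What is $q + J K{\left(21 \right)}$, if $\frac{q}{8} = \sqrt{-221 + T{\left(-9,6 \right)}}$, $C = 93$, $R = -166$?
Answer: $\frac{2229}{9545} + 16 i \sqrt{55} \approx 0.23353 + 118.66 i$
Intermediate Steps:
$J = - \frac{2229}{19090}$ ($J = \frac{93}{-166} - \frac{102}{-230} = 93 \left(- \frac{1}{166}\right) - - \frac{51}{115} = - \frac{93}{166} + \frac{51}{115} = - \frac{2229}{19090} \approx -0.11676$)
$q = 16 i \sqrt{55}$ ($q = 8 \sqrt{-221 + 1} = 8 \sqrt{-220} = 8 \cdot 2 i \sqrt{55} = 16 i \sqrt{55} \approx 118.66 i$)
$q + J K{\left(21 \right)} = 16 i \sqrt{55} - - \frac{2229}{9545} = 16 i \sqrt{55} + \frac{2229}{9545} = \frac{2229}{9545} + 16 i \sqrt{55}$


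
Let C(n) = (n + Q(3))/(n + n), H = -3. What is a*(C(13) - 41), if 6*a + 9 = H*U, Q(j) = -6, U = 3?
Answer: 3177/26 ≈ 122.19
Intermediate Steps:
a = -3 (a = -3/2 + (-3*3)/6 = -3/2 + (⅙)*(-9) = -3/2 - 3/2 = -3)
C(n) = (-6 + n)/(2*n) (C(n) = (n - 6)/(n + n) = (-6 + n)/((2*n)) = (-6 + n)*(1/(2*n)) = (-6 + n)/(2*n))
a*(C(13) - 41) = -3*((½)*(-6 + 13)/13 - 41) = -3*((½)*(1/13)*7 - 41) = -3*(7/26 - 41) = -3*(-1059/26) = 3177/26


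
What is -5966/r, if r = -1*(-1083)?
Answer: -314/57 ≈ -5.5088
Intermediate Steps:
r = 1083
-5966/r = -5966/1083 = -5966*1/1083 = -314/57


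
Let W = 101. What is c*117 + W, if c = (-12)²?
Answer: 16949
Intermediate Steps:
c = 144
c*117 + W = 144*117 + 101 = 16848 + 101 = 16949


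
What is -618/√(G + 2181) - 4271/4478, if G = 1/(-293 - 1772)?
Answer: -4271/4478 - 309*√2325068165/1125941 ≈ -14.187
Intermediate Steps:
G = -1/2065 (G = 1/(-2065) = -1/2065 ≈ -0.00048426)
-618/√(G + 2181) - 4271/4478 = -618/√(-1/2065 + 2181) - 4271/4478 = -618*√2325068165/2251882 - 4271*1/4478 = -618*√2325068165/2251882 - 4271/4478 = -309*√2325068165/1125941 - 4271/4478 = -4271/4478 - 309*√2325068165/1125941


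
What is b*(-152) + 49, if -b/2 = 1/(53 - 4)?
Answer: 2705/49 ≈ 55.204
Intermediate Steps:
b = -2/49 (b = -2/(53 - 4) = -2/49 ≈ -0.040816)
b*(-152) + 49 = -2/49*(-152) + 49 = 304/49 + 49 = 2705/49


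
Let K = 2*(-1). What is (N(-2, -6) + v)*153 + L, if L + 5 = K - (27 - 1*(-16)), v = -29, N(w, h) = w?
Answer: -4793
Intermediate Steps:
K = -2
L = -50 (L = -5 + (-2 - (27 - 1*(-16))) = -5 + (-2 - (27 + 16)) = -5 + (-2 - 1*43) = -5 + (-2 - 43) = -5 - 45 = -50)
(N(-2, -6) + v)*153 + L = (-2 - 29)*153 - 50 = -31*153 - 50 = -4743 - 50 = -4793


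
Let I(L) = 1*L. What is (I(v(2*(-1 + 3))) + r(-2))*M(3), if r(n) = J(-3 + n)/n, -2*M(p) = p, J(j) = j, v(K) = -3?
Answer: ¾ ≈ 0.75000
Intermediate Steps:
I(L) = L
M(p) = -p/2
r(n) = (-3 + n)/n
(I(v(2*(-1 + 3))) + r(-2))*M(3) = (-3 + (-3 - 2)/(-2))*(-½*3) = (-3 - ½*(-5))*(-3/2) = (-3 + 5/2)*(-3/2) = -½*(-3/2) = ¾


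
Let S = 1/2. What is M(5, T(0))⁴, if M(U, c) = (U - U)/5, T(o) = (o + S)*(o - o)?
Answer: 0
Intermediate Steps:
S = ½ ≈ 0.50000
T(o) = 0 (T(o) = (o + ½)*(o - o) = (½ + o)*0 = 0)
M(U, c) = 0 (M(U, c) = 0*(⅕) = 0)
M(5, T(0))⁴ = 0⁴ = 0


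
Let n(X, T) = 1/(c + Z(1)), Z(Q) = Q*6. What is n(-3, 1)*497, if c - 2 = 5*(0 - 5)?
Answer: -497/17 ≈ -29.235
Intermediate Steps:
c = -23 (c = 2 + 5*(0 - 5) = 2 + 5*(-5) = 2 - 25 = -23)
Z(Q) = 6*Q
n(X, T) = -1/17 (n(X, T) = 1/(-23 + 6*1) = 1/(-23 + 6) = 1/(-17) = -1/17)
n(-3, 1)*497 = -1/17*497 = -497/17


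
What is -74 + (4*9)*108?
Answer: 3814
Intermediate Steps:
-74 + (4*9)*108 = -74 + 36*108 = -74 + 3888 = 3814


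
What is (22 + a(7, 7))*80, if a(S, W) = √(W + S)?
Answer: 1760 + 80*√14 ≈ 2059.3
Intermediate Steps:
a(S, W) = √(S + W)
(22 + a(7, 7))*80 = (22 + √(7 + 7))*80 = (22 + √14)*80 = 1760 + 80*√14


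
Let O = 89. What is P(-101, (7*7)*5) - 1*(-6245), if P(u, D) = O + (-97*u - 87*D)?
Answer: -5184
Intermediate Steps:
P(u, D) = 89 - 97*u - 87*D (P(u, D) = 89 + (-97*u - 87*D) = 89 - 97*u - 87*D)
P(-101, (7*7)*5) - 1*(-6245) = (89 - 97*(-101) - 87*7*7*5) - 1*(-6245) = (89 + 9797 - 4263*5) + 6245 = (89 + 9797 - 87*245) + 6245 = (89 + 9797 - 21315) + 6245 = -11429 + 6245 = -5184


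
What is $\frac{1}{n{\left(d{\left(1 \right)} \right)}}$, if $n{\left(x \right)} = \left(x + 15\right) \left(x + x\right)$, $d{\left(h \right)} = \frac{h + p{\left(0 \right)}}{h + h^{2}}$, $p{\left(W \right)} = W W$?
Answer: $\frac{2}{31} \approx 0.064516$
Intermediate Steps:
$p{\left(W \right)} = W^{2}$
$d{\left(h \right)} = \frac{h}{h + h^{2}}$ ($d{\left(h \right)} = \frac{h + 0^{2}}{h + h^{2}} = \frac{h + 0}{h + h^{2}} = \frac{h}{h + h^{2}}$)
$n{\left(x \right)} = 2 x \left(15 + x\right)$ ($n{\left(x \right)} = \left(15 + x\right) 2 x = 2 x \left(15 + x\right)$)
$\frac{1}{n{\left(d{\left(1 \right)} \right)}} = \frac{1}{2 \frac{1}{1 + 1} \left(15 + \frac{1}{1 + 1}\right)} = \frac{1}{2 \cdot \frac{1}{2} \left(15 + \frac{1}{2}\right)} = \frac{1}{2 \cdot \frac{1}{2} \cdot \frac{31}{2}} = \frac{1}{\frac{31}{2}} = \frac{2}{31}$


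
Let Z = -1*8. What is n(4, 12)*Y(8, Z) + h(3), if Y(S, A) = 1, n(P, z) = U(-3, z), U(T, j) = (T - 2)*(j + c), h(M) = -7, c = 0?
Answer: -67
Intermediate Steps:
Z = -8
U(T, j) = j*(-2 + T) (U(T, j) = (T - 2)*(j + 0) = (-2 + T)*j = j*(-2 + T))
n(P, z) = -5*z (n(P, z) = z*(-2 - 3) = z*(-5) = -5*z)
n(4, 12)*Y(8, Z) + h(3) = -5*12*1 - 7 = -60*1 - 7 = -60 - 7 = -67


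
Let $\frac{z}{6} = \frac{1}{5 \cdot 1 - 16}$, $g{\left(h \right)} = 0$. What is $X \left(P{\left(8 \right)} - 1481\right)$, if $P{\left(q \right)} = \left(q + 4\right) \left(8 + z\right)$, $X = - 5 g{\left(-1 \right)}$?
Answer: $0$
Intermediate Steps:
$X = 0$ ($X = \left(-5\right) 0 = 0$)
$z = - \frac{6}{11}$ ($z = \frac{6}{5 \cdot 1 - 16} = \frac{6}{5 - 16} = \frac{6}{-11} = 6 \left(- \frac{1}{11}\right) = - \frac{6}{11} \approx -0.54545$)
$P{\left(q \right)} = \frac{328}{11} + \frac{82 q}{11}$ ($P{\left(q \right)} = \left(q + 4\right) \left(8 - \frac{6}{11}\right) = \left(4 + q\right) \frac{82}{11} = \frac{328}{11} + \frac{82 q}{11}$)
$X \left(P{\left(8 \right)} - 1481\right) = 0 \left(\left(\frac{328}{11} + \frac{82}{11} \cdot 8\right) - 1481\right) = 0 \left(\left(\frac{328}{11} + \frac{656}{11}\right) - 1481\right) = 0 \left(\frac{984}{11} - 1481\right) = 0 \left(- \frac{15307}{11}\right) = 0$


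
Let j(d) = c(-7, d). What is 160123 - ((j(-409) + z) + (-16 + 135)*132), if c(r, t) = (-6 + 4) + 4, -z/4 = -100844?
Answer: -258963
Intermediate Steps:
z = 403376 (z = -4*(-100844) = 403376)
c(r, t) = 2 (c(r, t) = -2 + 4 = 2)
j(d) = 2
160123 - ((j(-409) + z) + (-16 + 135)*132) = 160123 - ((2 + 403376) + (-16 + 135)*132) = 160123 - (403378 + 119*132) = 160123 - (403378 + 15708) = 160123 - 1*419086 = 160123 - 419086 = -258963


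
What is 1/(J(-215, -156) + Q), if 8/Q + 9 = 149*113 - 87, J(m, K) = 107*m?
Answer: -16741/385126697 ≈ -4.3469e-5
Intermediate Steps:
Q = 8/16741 (Q = 8/(-9 + (149*113 - 87)) = 8/(-9 + (16837 - 87)) = 8/(-9 + 16750) = 8/16741 ≈ 0.00047787)
1/(J(-215, -156) + Q) = 1/(107*(-215) + 8/16741) = 1/(-23005 + 8/16741) = 1/(-385126697/16741) = -16741/385126697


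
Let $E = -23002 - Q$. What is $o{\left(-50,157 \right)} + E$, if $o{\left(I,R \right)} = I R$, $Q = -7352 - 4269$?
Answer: $-19231$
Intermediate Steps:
$Q = -11621$
$E = -11381$ ($E = -23002 - -11621 = -23002 + 11621 = -11381$)
$o{\left(-50,157 \right)} + E = \left(-50\right) 157 - 11381 = -7850 - 11381 = -19231$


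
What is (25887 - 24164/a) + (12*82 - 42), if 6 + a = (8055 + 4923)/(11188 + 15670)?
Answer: 2312124821/74085 ≈ 31209.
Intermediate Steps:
a = -74085/13429 (a = -6 + (8055 + 4923)/(11188 + 15670) = -6 + 12978/26858 = -6 + 12978*(1/26858) = -6 + 6489/13429 = -74085/13429 ≈ -5.5168)
(25887 - 24164/a) + (12*82 - 42) = (25887 - 24164/(-74085/13429)) + (12*82 - 42) = (25887 - 24164*(-13429/74085)) + (984 - 42) = (25887 + 324498356/74085) + 942 = 2242336751/74085 + 942 = 2312124821/74085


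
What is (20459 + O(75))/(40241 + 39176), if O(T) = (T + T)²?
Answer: 42959/79417 ≈ 0.54093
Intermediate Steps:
O(T) = 4*T² (O(T) = (2*T)² = 4*T²)
(20459 + O(75))/(40241 + 39176) = (20459 + 4*75²)/(40241 + 39176) = (20459 + 4*5625)/79417 = (20459 + 22500)*(1/79417) = 42959*(1/79417) = 42959/79417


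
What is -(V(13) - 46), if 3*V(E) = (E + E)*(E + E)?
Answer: -538/3 ≈ -179.33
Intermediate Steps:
V(E) = 4*E²/3 (V(E) = ((E + E)*(E + E))/3 = ((2*E)*(2*E))/3 = (4*E²)/3 = 4*E²/3)
-(V(13) - 46) = -((4/3)*13² - 46) = -((4/3)*169 - 46) = -(676/3 - 46) = -1*538/3 = -538/3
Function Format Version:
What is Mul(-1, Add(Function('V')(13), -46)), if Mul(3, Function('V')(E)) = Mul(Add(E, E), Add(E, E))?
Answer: Rational(-538, 3) ≈ -179.33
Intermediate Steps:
Function('V')(E) = Mul(Rational(4, 3), Pow(E, 2)) (Function('V')(E) = Mul(Rational(1, 3), Mul(Add(E, E), Add(E, E))) = Mul(Rational(1, 3), Mul(Mul(2, E), Mul(2, E))) = Mul(Rational(1, 3), Mul(4, Pow(E, 2))) = Mul(Rational(4, 3), Pow(E, 2)))
Mul(-1, Add(Function('V')(13), -46)) = Mul(-1, Add(Mul(Rational(4, 3), Pow(13, 2)), -46)) = Mul(-1, Add(Mul(Rational(4, 3), 169), -46)) = Mul(-1, Add(Rational(676, 3), -46)) = Mul(-1, Rational(538, 3)) = Rational(-538, 3)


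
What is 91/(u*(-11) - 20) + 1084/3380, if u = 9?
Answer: -6378/14365 ≈ -0.44400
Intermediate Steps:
91/(u*(-11) - 20) + 1084/3380 = 91/(9*(-11) - 20) + 1084/3380 = 91/(-99 - 20) + 1084*(1/3380) = 91/(-119) + 271/845 = 91*(-1/119) + 271/845 = -13/17 + 271/845 = -6378/14365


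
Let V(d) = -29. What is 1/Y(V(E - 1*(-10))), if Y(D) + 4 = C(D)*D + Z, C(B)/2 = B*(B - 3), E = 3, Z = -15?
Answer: -1/53843 ≈ -1.8573e-5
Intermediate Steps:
C(B) = 2*B*(-3 + B) (C(B) = 2*(B*(B - 3)) = 2*(B*(-3 + B)) = 2*B*(-3 + B))
Y(D) = -19 + 2*D**2*(-3 + D) (Y(D) = -4 + ((2*D*(-3 + D))*D - 15) = -4 + (2*D**2*(-3 + D) - 15) = -4 + (-15 + 2*D**2*(-3 + D)) = -19 + 2*D**2*(-3 + D))
1/Y(V(E - 1*(-10))) = 1/(-19 + 2*(-29)**2*(-3 - 29)) = 1/(-19 + 2*841*(-32)) = 1/(-19 - 53824) = 1/(-53843) = -1/53843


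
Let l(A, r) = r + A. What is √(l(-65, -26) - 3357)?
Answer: 2*I*√862 ≈ 58.72*I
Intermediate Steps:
l(A, r) = A + r
√(l(-65, -26) - 3357) = √((-65 - 26) - 3357) = √(-91 - 3357) = √(-3448) = 2*I*√862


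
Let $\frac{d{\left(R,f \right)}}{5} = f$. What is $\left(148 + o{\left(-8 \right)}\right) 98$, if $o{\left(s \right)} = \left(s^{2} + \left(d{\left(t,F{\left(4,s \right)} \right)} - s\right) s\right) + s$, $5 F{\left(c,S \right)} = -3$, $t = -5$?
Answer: $16072$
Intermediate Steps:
$F{\left(c,S \right)} = - \frac{3}{5}$ ($F{\left(c,S \right)} = \frac{1}{5} \left(-3\right) = - \frac{3}{5}$)
$d{\left(R,f \right)} = 5 f$
$o{\left(s \right)} = s + s^{2} + s \left(-3 - s\right)$ ($o{\left(s \right)} = \left(s^{2} + \left(5 \left(- \frac{3}{5}\right) - s\right) s\right) + s = \left(s^{2} + \left(-3 - s\right) s\right) + s = \left(s^{2} + s \left(-3 - s\right)\right) + s = s + s^{2} + s \left(-3 - s\right)$)
$\left(148 + o{\left(-8 \right)}\right) 98 = \left(148 - -16\right) 98 = \left(148 + 16\right) 98 = 164 \cdot 98 = 16072$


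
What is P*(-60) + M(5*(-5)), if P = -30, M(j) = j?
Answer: 1775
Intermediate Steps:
P*(-60) + M(5*(-5)) = -30*(-60) + 5*(-5) = 1800 - 25 = 1775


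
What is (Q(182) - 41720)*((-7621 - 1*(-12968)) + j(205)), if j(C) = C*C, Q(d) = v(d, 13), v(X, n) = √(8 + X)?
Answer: -1976359840 + 47372*√190 ≈ -1.9757e+9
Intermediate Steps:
Q(d) = √(8 + d)
j(C) = C²
(Q(182) - 41720)*((-7621 - 1*(-12968)) + j(205)) = (√(8 + 182) - 41720)*((-7621 - 1*(-12968)) + 205²) = (√190 - 41720)*((-7621 + 12968) + 42025) = (-41720 + √190)*(5347 + 42025) = (-41720 + √190)*47372 = -1976359840 + 47372*√190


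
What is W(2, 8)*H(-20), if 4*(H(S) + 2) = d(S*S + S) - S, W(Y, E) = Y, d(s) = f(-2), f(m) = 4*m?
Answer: 2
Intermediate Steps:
d(s) = -8 (d(s) = 4*(-2) = -8)
H(S) = -4 - S/4 (H(S) = -2 + (-8 - S)/4 = -2 + (-2 - S/4) = -4 - S/4)
W(2, 8)*H(-20) = 2*(-4 - ¼*(-20)) = 2*(-4 + 5) = 2*1 = 2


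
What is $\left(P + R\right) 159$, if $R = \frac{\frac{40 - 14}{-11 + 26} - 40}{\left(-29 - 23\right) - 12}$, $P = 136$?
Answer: $\frac{3475051}{160} \approx 21719.0$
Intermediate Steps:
$R = \frac{287}{480}$ ($R = \frac{\frac{26}{15} - 40}{\left(-29 - 23\right) - 12} = \frac{26 \cdot \frac{1}{15} - 40}{-52 - 12} = \frac{\frac{26}{15} - 40}{-64} = \left(- \frac{574}{15}\right) \left(- \frac{1}{64}\right) = \frac{287}{480} \approx 0.59792$)
$\left(P + R\right) 159 = \left(136 + \frac{287}{480}\right) 159 = \frac{65567}{480} \cdot 159 = \frac{3475051}{160}$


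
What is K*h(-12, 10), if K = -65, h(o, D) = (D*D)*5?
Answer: -32500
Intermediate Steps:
h(o, D) = 5*D² (h(o, D) = D²*5 = 5*D²)
K*h(-12, 10) = -325*10² = -325*100 = -65*500 = -32500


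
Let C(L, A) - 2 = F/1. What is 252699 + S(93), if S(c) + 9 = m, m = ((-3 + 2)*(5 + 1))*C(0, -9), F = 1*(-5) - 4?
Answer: 252732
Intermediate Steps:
F = -9 (F = -5 - 4 = -9)
C(L, A) = -7 (C(L, A) = 2 - 9/1 = 2 - 9*1 = 2 - 9 = -7)
m = 42 (m = ((-3 + 2)*(5 + 1))*(-7) = -1*6*(-7) = -6*(-7) = 42)
S(c) = 33 (S(c) = -9 + 42 = 33)
252699 + S(93) = 252699 + 33 = 252732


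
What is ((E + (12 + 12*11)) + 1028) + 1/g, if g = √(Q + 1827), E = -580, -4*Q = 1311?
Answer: 592 + 2*√5997/5997 ≈ 592.03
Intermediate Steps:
Q = -1311/4 (Q = -¼*1311 = -1311/4 ≈ -327.75)
g = √5997/2 (g = √(-1311/4 + 1827) = √(5997/4) = √5997/2 ≈ 38.720)
((E + (12 + 12*11)) + 1028) + 1/g = ((-580 + (12 + 12*11)) + 1028) + 1/(√5997/2) = ((-580 + (12 + 132)) + 1028) + 2*√5997/5997 = ((-580 + 144) + 1028) + 2*√5997/5997 = (-436 + 1028) + 2*√5997/5997 = 592 + 2*√5997/5997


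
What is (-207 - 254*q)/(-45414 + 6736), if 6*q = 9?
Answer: 294/19339 ≈ 0.015202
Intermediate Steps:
q = 3/2 (q = (⅙)*9 = 3/2 ≈ 1.5000)
(-207 - 254*q)/(-45414 + 6736) = (-207 - 254*3/2)/(-45414 + 6736) = (-207 - 381)/(-38678) = -588*(-1/38678) = 294/19339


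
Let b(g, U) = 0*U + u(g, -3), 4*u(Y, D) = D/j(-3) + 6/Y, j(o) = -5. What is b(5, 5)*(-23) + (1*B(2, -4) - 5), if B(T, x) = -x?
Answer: -227/20 ≈ -11.350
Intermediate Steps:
u(Y, D) = -D/20 + 3/(2*Y) (u(Y, D) = (D/(-5) + 6/Y)/4 = (D*(-⅕) + 6/Y)/4 = (-D/5 + 6/Y)/4 = (6/Y - D/5)/4 = -D/20 + 3/(2*Y))
b(g, U) = (30 + 3*g)/(20*g) (b(g, U) = 0*U + (30 - 1*(-3)*g)/(20*g) = 0 + (30 + 3*g)/(20*g) = (30 + 3*g)/(20*g))
b(5, 5)*(-23) + (1*B(2, -4) - 5) = ((3/20)*(10 + 5)/5)*(-23) + (1*(-1*(-4)) - 5) = ((3/20)*(⅕)*15)*(-23) + (1*4 - 5) = (9/20)*(-23) + (4 - 5) = -207/20 - 1 = -227/20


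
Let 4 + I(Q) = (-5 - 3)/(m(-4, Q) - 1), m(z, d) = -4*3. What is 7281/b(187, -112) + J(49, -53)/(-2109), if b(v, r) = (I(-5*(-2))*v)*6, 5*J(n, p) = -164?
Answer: -330006511/173528520 ≈ -1.9017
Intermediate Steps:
m(z, d) = -12
J(n, p) = -164/5 (J(n, p) = (⅕)*(-164) = -164/5)
I(Q) = -44/13 (I(Q) = -4 + (-5 - 3)/(-12 - 1) = -4 - 8/(-13) = -4 - 8*(-1/13) = -4 + 8/13 = -44/13)
b(v, r) = -264*v/13 (b(v, r) = -44*v/13*6 = -264*v/13)
7281/b(187, -112) + J(49, -53)/(-2109) = 7281/((-264/13*187)) - 164/5/(-2109) = 7281/(-49368/13) - 164/5*(-1/2109) = 7281*(-13/49368) + 164/10545 = -31551/16456 + 164/10545 = -330006511/173528520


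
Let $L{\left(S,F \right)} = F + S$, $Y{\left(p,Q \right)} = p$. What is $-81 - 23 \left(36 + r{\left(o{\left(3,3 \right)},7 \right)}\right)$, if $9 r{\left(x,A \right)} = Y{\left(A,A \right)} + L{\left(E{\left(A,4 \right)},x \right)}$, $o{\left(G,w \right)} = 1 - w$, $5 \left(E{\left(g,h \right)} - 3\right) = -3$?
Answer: $- \frac{41756}{45} \approx -927.91$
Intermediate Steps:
$E{\left(g,h \right)} = \frac{12}{5}$ ($E{\left(g,h \right)} = 3 + \frac{1}{5} \left(-3\right) = 3 - \frac{3}{5} = \frac{12}{5}$)
$r{\left(x,A \right)} = \frac{4}{15} + \frac{A}{9} + \frac{x}{9}$ ($r{\left(x,A \right)} = \frac{A + \left(x + \frac{12}{5}\right)}{9} = \frac{A + \left(\frac{12}{5} + x\right)}{9} = \frac{\frac{12}{5} + A + x}{9} = \frac{4}{15} + \frac{A}{9} + \frac{x}{9}$)
$-81 - 23 \left(36 + r{\left(o{\left(3,3 \right)},7 \right)}\right) = -81 - 23 \left(36 + \left(\frac{4}{15} + \frac{1}{9} \cdot 7 + \frac{1 - 3}{9}\right)\right) = -81 - 23 \left(36 + \left(\frac{4}{15} + \frac{7}{9} + \frac{1 - 3}{9}\right)\right) = -81 - 23 \left(36 + \left(\frac{4}{15} + \frac{7}{9} + \frac{1}{9} \left(-2\right)\right)\right) = -81 - 23 \left(36 + \left(\frac{4}{15} + \frac{7}{9} - \frac{2}{9}\right)\right) = -81 - 23 \left(36 + \frac{37}{45}\right) = -81 - \frac{38111}{45} = - \frac{41756}{45}$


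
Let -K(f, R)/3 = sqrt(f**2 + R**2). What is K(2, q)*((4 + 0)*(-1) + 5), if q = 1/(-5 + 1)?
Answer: -3*sqrt(65)/4 ≈ -6.0467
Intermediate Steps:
q = -1/4 (q = 1/(-4) = -1/4 ≈ -0.25000)
K(f, R) = -3*sqrt(R**2 + f**2) (K(f, R) = -3*sqrt(f**2 + R**2) = -3*sqrt(R**2 + f**2))
K(2, q)*((4 + 0)*(-1) + 5) = (-3*sqrt((-1/4)**2 + 2**2))*((4 + 0)*(-1) + 5) = (-3*sqrt(1/16 + 4))*(4*(-1) + 5) = (-3*sqrt(65)/4)*(-4 + 5) = -3*sqrt(65)/4*1 = -3*sqrt(65)/4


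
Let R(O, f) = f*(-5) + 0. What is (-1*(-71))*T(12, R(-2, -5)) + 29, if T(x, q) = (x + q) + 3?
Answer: 2869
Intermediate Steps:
R(O, f) = -5*f (R(O, f) = -5*f + 0 = -5*f)
T(x, q) = 3 + q + x (T(x, q) = (q + x) + 3 = 3 + q + x)
(-1*(-71))*T(12, R(-2, -5)) + 29 = (-1*(-71))*(3 - 5*(-5) + 12) + 29 = 71*(3 + 25 + 12) + 29 = 71*40 + 29 = 2840 + 29 = 2869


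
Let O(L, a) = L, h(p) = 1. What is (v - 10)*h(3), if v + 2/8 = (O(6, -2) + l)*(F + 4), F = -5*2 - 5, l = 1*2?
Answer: -393/4 ≈ -98.250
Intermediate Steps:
l = 2
F = -15 (F = -10 - 5 = -15)
v = -353/4 (v = -¼ + (6 + 2)*(-15 + 4) = -¼ + 8*(-11) = -¼ - 88 = -353/4 ≈ -88.250)
(v - 10)*h(3) = (-353/4 - 10)*1 = -393/4*1 = -393/4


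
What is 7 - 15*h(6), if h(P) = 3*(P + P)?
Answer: -533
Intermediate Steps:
h(P) = 6*P (h(P) = 3*(2*P) = 6*P)
7 - 15*h(6) = 7 - 90*6 = 7 - 15*36 = 7 - 540 = -533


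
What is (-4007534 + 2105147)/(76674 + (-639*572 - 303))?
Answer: 634129/96379 ≈ 6.5795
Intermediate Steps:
(-4007534 + 2105147)/(76674 + (-639*572 - 303)) = -1902387/(76674 + (-365508 - 303)) = -1902387/(76674 - 365811) = -1902387/(-289137) = -1902387*(-1/289137) = 634129/96379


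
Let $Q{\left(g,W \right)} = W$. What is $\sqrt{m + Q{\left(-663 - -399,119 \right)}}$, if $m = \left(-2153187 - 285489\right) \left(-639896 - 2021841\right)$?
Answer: $\sqrt{6491114140331} \approx 2.5478 \cdot 10^{6}$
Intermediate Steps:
$m = 6491114140212$ ($m = \left(-2438676\right) \left(-2661737\right) = 6491114140212$)
$\sqrt{m + Q{\left(-663 - -399,119 \right)}} = \sqrt{6491114140212 + 119} = \sqrt{6491114140331}$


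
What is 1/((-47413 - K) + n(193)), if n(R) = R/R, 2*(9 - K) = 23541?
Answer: -2/71301 ≈ -2.8050e-5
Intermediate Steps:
K = -23523/2 (K = 9 - ½*23541 = 9 - 23541/2 = -23523/2 ≈ -11762.)
n(R) = 1
1/((-47413 - K) + n(193)) = 1/((-47413 - 1*(-23523/2)) + 1) = 1/((-47413 + 23523/2) + 1) = 1/(-71303/2 + 1) = 1/(-71301/2) = -2/71301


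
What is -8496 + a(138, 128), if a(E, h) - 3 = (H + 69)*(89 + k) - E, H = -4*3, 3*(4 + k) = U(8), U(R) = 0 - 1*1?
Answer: -3805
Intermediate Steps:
U(R) = -1 (U(R) = 0 - 1 = -1)
k = -13/3 (k = -4 + (⅓)*(-1) = -4 - ⅓ = -13/3 ≈ -4.3333)
H = -12
a(E, h) = 4829 - E (a(E, h) = 3 + ((-12 + 69)*(89 - 13/3) - E) = 3 + (57*(254/3) - E) = 3 + (4826 - E) = 4829 - E)
-8496 + a(138, 128) = -8496 + (4829 - 1*138) = -8496 + (4829 - 138) = -8496 + 4691 = -3805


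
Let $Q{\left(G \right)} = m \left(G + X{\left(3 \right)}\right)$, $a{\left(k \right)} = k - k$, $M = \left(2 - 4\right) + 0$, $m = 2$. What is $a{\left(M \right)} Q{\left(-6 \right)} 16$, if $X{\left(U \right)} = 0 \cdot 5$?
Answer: $0$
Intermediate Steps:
$M = -2$ ($M = -2 + 0 = -2$)
$X{\left(U \right)} = 0$
$a{\left(k \right)} = 0$
$Q{\left(G \right)} = 2 G$ ($Q{\left(G \right)} = 2 \left(G + 0\right) = 2 G$)
$a{\left(M \right)} Q{\left(-6 \right)} 16 = 0 \cdot 2 \left(-6\right) 16 = 0 \left(-12\right) 16 = 0 \cdot 16 = 0$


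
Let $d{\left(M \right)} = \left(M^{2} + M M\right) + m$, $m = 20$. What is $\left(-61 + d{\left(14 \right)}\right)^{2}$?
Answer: $123201$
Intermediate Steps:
$d{\left(M \right)} = 20 + 2 M^{2}$ ($d{\left(M \right)} = \left(M^{2} + M M\right) + 20 = \left(M^{2} + M^{2}\right) + 20 = 2 M^{2} + 20 = 20 + 2 M^{2}$)
$\left(-61 + d{\left(14 \right)}\right)^{2} = \left(-61 + \left(20 + 2 \cdot 14^{2}\right)\right)^{2} = \left(-61 + \left(20 + 2 \cdot 196\right)\right)^{2} = \left(-61 + \left(20 + 392\right)\right)^{2} = \left(-61 + 412\right)^{2} = 351^{2} = 123201$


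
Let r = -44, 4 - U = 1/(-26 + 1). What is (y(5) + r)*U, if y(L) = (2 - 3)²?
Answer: -4343/25 ≈ -173.72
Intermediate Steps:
y(L) = 1 (y(L) = (-1)² = 1)
U = 101/25 (U = 4 - 1/(-26 + 1) = 4 - 1/(-25) = 4 - 1*(-1/25) = 4 + 1/25 = 101/25 ≈ 4.0400)
(y(5) + r)*U = (1 - 44)*(101/25) = -43*101/25 = -4343/25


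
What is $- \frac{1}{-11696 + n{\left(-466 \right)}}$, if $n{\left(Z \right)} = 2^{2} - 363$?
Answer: $\frac{1}{12055} \approx 8.2953 \cdot 10^{-5}$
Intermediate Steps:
$n{\left(Z \right)} = -359$ ($n{\left(Z \right)} = 4 - 363 = -359$)
$- \frac{1}{-11696 + n{\left(-466 \right)}} = - \frac{1}{-11696 - 359} = - \frac{1}{-12055} = \left(-1\right) \left(- \frac{1}{12055}\right) = \frac{1}{12055}$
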